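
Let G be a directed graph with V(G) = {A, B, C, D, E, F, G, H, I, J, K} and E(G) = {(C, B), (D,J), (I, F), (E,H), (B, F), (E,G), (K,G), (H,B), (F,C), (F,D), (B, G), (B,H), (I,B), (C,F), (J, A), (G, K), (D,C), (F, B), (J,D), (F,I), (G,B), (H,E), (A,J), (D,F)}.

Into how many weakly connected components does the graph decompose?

1

From A: component {A, B, C, D, E, F, G, H, I, J, K}.
That's 1 component.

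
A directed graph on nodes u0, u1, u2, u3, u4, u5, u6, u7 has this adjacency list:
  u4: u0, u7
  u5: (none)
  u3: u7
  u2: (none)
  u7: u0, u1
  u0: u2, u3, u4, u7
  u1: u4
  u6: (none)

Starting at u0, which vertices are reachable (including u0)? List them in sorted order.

Start at u0.
Its neighbours: u2, u3, u4, u7.
Then their neighbours: u1.
Nothing further is reachable.

u0, u1, u2, u3, u4, u7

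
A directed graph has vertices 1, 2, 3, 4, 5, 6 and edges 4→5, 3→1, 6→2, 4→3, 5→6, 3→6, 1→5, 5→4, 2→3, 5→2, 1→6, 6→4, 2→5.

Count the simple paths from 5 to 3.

4

5→2→3
5→4→3
5→6→2→3
5→6→4→3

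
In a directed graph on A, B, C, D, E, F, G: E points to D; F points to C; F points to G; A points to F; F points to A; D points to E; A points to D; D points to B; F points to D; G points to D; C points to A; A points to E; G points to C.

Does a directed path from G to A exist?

Yes

Explore from G.
Distance 1: reach C, D.
Distance 2: reach A, B, E.
Found A.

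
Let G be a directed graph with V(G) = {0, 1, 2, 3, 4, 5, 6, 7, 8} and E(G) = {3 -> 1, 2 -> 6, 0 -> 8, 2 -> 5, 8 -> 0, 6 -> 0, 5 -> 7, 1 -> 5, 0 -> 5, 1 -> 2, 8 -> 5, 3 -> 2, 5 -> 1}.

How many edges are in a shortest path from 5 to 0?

4

Distance 0: 5.
Distance 1: 1, 7.
Distance 2: 2.
Distance 3: 6.
Distance 4: 0 — contains 0.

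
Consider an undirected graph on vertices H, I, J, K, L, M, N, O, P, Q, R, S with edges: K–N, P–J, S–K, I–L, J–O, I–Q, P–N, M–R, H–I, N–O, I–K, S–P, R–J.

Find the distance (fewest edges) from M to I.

6

Distance 0: M.
Distance 1: R.
Distance 2: J.
Distance 3: O, P.
Distance 4: N, S.
Distance 5: K.
Distance 6: I — contains I.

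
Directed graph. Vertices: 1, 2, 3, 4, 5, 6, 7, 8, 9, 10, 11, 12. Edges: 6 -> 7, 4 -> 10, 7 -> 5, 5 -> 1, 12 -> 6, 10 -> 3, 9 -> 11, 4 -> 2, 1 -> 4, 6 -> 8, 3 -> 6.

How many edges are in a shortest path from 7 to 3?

5

Distance 0: 7.
Distance 1: 5.
Distance 2: 1.
Distance 3: 4.
Distance 4: 2, 10.
Distance 5: 3 — contains 3.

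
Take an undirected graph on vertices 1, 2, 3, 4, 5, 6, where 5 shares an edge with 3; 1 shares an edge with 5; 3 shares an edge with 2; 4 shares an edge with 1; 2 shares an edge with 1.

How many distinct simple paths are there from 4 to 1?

4–1

1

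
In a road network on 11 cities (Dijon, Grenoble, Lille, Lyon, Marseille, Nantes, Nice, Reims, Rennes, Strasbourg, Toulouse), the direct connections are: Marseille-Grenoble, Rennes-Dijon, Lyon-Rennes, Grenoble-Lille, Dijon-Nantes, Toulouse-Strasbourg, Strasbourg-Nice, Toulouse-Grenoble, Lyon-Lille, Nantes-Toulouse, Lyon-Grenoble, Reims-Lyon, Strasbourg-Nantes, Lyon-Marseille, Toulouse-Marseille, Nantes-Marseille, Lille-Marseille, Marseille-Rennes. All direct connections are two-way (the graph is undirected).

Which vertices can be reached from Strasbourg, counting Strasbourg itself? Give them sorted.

Dijon, Grenoble, Lille, Lyon, Marseille, Nantes, Nice, Reims, Rennes, Strasbourg, Toulouse

Start at Strasbourg.
Its neighbours: Nantes, Nice, Toulouse.
Then their neighbours: Dijon, Grenoble, Marseille.
Then next layer: Lille, Lyon, Rennes.
Then next layer: Reims.
Every vertex is now reached.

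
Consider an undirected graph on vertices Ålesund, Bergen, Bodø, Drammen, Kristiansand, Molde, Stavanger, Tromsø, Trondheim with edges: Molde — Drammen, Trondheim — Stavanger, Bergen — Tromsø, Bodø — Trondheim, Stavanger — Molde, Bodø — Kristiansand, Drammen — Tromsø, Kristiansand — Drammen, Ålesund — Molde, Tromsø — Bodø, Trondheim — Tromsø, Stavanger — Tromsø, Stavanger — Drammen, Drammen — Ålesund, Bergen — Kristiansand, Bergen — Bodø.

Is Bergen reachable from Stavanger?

Explore from Stavanger.
Distance 1: reach Drammen, Molde, Tromsø, Trondheim.
Distance 2: reach Ålesund, Bergen, Bodø, Kristiansand.
Found Bergen.

Yes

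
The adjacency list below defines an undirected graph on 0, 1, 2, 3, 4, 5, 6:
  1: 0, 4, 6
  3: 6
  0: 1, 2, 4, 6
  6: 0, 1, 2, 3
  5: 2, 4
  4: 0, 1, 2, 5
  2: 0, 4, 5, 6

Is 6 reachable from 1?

Explore from 1.
Distance 1: reach 0, 4, 6.
Found 6.

Yes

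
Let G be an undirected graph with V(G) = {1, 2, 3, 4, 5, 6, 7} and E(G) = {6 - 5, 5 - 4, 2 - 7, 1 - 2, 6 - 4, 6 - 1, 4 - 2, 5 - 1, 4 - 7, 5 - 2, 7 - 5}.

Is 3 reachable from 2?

No

Explore from 2.
Distance 1: reach 1, 4, 5, 7.
Distance 2: reach 6.
The search is exhausted without reaching 3; it lies in a different component.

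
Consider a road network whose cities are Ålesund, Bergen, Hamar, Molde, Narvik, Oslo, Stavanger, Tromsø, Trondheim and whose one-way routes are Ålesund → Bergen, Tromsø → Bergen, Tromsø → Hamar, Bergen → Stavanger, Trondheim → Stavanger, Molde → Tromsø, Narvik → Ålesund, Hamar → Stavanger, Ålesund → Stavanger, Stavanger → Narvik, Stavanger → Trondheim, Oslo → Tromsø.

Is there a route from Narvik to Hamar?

No

Explore from Narvik.
Distance 1: reach Ålesund.
Distance 2: reach Bergen, Stavanger.
Distance 3: reach Trondheim.
The search from Narvik is exhausted; no directed path reaches Hamar.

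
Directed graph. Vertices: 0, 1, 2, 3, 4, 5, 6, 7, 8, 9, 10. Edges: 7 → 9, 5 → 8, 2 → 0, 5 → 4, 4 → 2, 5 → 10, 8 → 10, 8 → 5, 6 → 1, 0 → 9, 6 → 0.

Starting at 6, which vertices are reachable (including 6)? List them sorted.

0, 1, 6, 9

Start at 6.
Its neighbours: 0, 1.
Then their neighbours: 9.
Nothing further is reachable.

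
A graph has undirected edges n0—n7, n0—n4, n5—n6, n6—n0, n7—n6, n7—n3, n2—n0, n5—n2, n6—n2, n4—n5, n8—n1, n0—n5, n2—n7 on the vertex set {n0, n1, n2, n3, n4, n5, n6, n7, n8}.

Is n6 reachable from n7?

Explore from n7.
Distance 1: reach n0, n2, n3, n6.
Found n6.

Yes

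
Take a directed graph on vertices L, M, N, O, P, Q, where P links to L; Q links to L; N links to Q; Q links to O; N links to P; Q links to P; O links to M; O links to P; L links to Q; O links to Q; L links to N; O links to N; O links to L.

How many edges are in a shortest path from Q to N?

2

Distance 0: Q.
Distance 1: L, O, P.
Distance 2: M, N — contains N.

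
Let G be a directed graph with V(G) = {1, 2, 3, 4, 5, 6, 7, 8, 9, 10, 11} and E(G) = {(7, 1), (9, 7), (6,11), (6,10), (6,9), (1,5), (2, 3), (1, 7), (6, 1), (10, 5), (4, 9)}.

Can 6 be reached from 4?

Explore from 4.
Distance 1: reach 9.
Distance 2: reach 7.
Distance 3: reach 1.
Distance 4: reach 5.
The search from 4 is exhausted; no directed path reaches 6.

No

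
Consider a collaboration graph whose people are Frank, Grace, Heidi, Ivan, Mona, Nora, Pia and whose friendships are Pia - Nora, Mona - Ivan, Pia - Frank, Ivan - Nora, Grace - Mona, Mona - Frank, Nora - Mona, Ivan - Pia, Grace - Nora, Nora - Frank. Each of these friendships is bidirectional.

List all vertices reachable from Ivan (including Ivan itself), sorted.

Frank, Grace, Ivan, Mona, Nora, Pia

Start at Ivan.
Its neighbours: Mona, Nora, Pia.
Then their neighbours: Frank, Grace.
Nothing further is reachable.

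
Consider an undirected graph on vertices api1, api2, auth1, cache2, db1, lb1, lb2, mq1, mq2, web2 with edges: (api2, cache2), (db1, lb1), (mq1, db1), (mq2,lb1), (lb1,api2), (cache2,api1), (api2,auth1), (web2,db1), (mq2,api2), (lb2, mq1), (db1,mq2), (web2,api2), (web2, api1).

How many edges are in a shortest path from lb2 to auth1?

Distance 0: lb2.
Distance 1: mq1.
Distance 2: db1.
Distance 3: lb1, mq2, web2.
Distance 4: api1, api2.
Distance 5: auth1, cache2 — contains auth1.

5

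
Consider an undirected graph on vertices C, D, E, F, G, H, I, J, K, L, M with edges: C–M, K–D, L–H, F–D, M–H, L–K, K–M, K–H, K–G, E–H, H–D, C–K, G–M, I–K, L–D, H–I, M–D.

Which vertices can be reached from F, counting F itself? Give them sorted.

Start at F.
Its neighbours: D.
Then their neighbours: H, K, L, M.
Then next layer: C, E, G, I.
Nothing further is reachable.

C, D, E, F, G, H, I, K, L, M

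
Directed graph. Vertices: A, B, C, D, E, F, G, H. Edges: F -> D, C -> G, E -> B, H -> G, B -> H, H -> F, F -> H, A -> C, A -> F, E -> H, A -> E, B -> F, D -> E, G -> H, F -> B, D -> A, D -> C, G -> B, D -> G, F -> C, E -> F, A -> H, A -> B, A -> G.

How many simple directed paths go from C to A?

3

C→G→B→F→D→A
C→G→B→H→F→D→A
C→G→H→F→D→A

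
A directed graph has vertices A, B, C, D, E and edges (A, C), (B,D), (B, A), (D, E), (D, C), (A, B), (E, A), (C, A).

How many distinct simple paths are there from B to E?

B→D→E

1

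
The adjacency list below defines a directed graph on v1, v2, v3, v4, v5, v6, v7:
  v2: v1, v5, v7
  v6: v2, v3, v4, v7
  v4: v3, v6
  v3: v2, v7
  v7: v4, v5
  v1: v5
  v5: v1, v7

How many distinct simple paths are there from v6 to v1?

v6→v2→v1
v6→v2→v5→v1
v6→v2→v7→v5→v1
v6→v3→v2→v1
v6→v3→v2→v5→v1
v6→v3→v2→v7→v5→v1
v6→v3→v7→v5→v1
v6→v4→v3→v2→v1
v6→v4→v3→v2→v5→v1
v6→v4→v3→v2→v7→v5→v1
v6→v4→v3→v7→v5→v1
v6→v7→v4→v3→v2→v1
v6→v7→v4→v3→v2→v5→v1
v6→v7→v5→v1

14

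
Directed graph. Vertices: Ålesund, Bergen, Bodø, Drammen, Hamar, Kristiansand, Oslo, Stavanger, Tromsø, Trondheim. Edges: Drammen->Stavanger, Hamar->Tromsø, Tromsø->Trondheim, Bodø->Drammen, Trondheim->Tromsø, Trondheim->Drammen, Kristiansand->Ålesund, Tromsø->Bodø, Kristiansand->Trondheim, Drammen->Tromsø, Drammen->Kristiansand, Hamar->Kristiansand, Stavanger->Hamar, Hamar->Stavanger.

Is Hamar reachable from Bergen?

No

Bergen has no outgoing edges, so nothing is reachable from it.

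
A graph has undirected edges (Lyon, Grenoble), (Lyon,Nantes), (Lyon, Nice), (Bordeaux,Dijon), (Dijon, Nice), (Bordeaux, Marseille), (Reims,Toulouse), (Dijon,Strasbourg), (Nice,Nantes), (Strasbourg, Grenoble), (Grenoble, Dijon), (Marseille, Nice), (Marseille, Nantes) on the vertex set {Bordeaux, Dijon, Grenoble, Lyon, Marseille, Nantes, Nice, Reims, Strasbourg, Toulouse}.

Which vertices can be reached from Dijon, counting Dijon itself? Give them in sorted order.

Start at Dijon.
Its neighbours: Bordeaux, Grenoble, Nice, Strasbourg.
Then their neighbours: Lyon, Marseille, Nantes.
Nothing further is reachable.

Bordeaux, Dijon, Grenoble, Lyon, Marseille, Nantes, Nice, Strasbourg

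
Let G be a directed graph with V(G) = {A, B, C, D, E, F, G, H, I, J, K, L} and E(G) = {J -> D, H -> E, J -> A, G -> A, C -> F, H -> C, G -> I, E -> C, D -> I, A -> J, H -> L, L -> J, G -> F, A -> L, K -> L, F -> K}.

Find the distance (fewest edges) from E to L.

4

Distance 0: E.
Distance 1: C.
Distance 2: F.
Distance 3: K.
Distance 4: L — contains L.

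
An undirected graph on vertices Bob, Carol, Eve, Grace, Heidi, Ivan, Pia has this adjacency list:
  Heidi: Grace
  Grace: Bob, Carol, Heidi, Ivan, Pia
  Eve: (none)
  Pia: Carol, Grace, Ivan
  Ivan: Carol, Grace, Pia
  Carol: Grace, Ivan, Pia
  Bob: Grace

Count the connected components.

From Bob: component {Bob, Carol, Grace, Heidi, Ivan, Pia}.
From Eve: component {Eve}.
That's 2 components.

2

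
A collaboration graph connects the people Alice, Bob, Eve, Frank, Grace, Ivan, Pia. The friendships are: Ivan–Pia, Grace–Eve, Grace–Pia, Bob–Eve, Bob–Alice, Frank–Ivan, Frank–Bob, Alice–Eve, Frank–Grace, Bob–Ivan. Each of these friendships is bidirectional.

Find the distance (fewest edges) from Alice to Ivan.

2

Distance 0: Alice.
Distance 1: Bob, Eve.
Distance 2: Frank, Grace, Ivan — contains Ivan.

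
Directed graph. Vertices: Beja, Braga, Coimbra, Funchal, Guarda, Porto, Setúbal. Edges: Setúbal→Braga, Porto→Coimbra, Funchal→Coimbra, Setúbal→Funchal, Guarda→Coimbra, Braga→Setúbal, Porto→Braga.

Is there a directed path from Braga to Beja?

No

Explore from Braga.
Distance 1: reach Setúbal.
Distance 2: reach Funchal.
Distance 3: reach Coimbra.
The search from Braga is exhausted; no directed path reaches Beja.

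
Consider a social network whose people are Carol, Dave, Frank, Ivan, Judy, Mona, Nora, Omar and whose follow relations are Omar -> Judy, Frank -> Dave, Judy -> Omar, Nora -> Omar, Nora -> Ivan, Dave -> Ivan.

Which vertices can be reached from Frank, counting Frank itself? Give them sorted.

Dave, Frank, Ivan

Start at Frank.
Its neighbours: Dave.
Then their neighbours: Ivan.
Nothing further is reachable.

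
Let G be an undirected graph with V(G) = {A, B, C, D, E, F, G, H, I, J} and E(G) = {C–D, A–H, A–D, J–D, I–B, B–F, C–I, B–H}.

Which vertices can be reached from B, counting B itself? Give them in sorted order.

A, B, C, D, F, H, I, J

Start at B.
Its neighbours: F, H, I.
Then their neighbours: A, C.
Then next layer: D.
Then next layer: J.
Nothing further is reachable.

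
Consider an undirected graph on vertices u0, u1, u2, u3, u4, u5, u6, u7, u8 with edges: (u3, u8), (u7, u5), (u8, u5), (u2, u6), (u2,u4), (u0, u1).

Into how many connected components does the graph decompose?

3

From u0: component {u0, u1}.
From u2: component {u2, u4, u6}.
From u3: component {u3, u5, u7, u8}.
That's 3 components.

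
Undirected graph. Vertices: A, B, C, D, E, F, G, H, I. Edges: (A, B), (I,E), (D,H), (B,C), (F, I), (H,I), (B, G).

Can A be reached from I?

No

Explore from I.
Distance 1: reach E, F, H.
Distance 2: reach D.
The search is exhausted without reaching A; it lies in a different component.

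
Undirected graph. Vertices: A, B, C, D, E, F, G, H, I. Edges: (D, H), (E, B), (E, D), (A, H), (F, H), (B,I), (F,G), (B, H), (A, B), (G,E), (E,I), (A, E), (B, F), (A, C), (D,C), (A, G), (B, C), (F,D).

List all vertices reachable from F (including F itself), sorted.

A, B, C, D, E, F, G, H, I

Start at F.
Its neighbours: B, D, G, H.
Then their neighbours: A, C, E, I.
Every vertex is now reached.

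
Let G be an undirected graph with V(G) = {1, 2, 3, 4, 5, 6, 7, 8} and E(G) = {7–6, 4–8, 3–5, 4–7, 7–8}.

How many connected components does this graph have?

4

From 1: component {1}.
From 2: component {2}.
From 3: component {3, 5}.
From 4: component {4, 6, 7, 8}.
That's 4 components.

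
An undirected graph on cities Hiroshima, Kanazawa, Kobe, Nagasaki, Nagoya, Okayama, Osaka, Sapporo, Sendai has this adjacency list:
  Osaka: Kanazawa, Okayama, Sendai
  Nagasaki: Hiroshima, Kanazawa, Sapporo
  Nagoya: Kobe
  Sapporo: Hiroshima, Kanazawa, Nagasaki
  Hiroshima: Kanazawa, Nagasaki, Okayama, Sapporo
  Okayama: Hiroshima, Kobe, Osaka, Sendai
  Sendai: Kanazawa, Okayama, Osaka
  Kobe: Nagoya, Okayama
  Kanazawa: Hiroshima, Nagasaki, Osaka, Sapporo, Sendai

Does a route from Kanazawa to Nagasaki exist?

Explore from Kanazawa.
Distance 1: reach Hiroshima, Nagasaki, Osaka, Sapporo, Sendai.
Found Nagasaki.

Yes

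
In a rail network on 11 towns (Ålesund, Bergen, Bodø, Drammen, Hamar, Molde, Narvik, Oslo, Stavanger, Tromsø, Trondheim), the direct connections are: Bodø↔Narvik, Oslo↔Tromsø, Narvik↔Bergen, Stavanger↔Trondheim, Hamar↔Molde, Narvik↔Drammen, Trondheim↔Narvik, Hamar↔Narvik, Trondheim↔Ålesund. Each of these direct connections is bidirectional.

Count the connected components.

From Ålesund: component {Ålesund, Bergen, Bodø, Drammen, Hamar, Molde, Narvik, Stavanger, Trondheim}.
From Oslo: component {Oslo, Tromsø}.
That's 2 components.

2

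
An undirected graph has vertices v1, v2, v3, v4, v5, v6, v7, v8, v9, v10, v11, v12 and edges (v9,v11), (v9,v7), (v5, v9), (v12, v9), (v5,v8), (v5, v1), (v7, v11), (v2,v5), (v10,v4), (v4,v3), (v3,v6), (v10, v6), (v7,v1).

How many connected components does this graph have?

From v1: component {v1, v2, v5, v7, v8, v9, v11, v12}.
From v3: component {v3, v4, v6, v10}.
That's 2 components.

2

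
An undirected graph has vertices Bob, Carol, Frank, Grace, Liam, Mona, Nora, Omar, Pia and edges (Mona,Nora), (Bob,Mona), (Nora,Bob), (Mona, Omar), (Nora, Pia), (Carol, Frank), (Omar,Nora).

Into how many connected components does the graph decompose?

From Bob: component {Bob, Mona, Nora, Omar, Pia}.
From Carol: component {Carol, Frank}.
From Grace: component {Grace}.
From Liam: component {Liam}.
That's 4 components.

4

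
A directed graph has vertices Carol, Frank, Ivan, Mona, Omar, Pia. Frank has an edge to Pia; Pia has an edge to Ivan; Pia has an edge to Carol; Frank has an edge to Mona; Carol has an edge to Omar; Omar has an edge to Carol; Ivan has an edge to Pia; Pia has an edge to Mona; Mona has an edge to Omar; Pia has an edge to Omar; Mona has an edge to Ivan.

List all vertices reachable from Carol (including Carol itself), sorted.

Carol, Omar

Start at Carol.
Its neighbours: Omar.
Nothing further is reachable.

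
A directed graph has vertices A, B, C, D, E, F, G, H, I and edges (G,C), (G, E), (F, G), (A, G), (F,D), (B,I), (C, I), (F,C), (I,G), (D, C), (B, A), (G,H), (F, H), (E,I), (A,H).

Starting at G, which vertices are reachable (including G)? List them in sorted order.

Start at G.
Its neighbours: C, E, H.
Then their neighbours: I.
Nothing further is reachable.

C, E, G, H, I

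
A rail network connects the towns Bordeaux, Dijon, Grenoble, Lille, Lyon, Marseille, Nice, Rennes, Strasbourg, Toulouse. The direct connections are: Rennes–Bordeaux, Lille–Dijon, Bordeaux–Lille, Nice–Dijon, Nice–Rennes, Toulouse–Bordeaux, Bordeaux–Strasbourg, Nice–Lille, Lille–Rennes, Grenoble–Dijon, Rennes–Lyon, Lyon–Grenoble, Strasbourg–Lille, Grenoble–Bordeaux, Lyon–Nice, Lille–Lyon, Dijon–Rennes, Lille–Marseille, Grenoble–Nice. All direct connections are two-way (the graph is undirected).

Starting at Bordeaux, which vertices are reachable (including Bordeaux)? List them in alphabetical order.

Bordeaux, Dijon, Grenoble, Lille, Lyon, Marseille, Nice, Rennes, Strasbourg, Toulouse

Start at Bordeaux.
Its neighbours: Grenoble, Lille, Rennes, Strasbourg, Toulouse.
Then their neighbours: Dijon, Lyon, Marseille, Nice.
Every vertex is now reached.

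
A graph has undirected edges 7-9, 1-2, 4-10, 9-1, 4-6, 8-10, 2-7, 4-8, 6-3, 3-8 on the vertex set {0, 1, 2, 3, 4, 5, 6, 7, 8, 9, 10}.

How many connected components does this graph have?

4

From 0: component {0}.
From 1: component {1, 2, 7, 9}.
From 3: component {3, 4, 6, 8, 10}.
From 5: component {5}.
That's 4 components.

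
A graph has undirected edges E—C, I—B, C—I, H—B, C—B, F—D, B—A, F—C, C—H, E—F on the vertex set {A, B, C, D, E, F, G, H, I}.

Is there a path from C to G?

No

Explore from C.
Distance 1: reach B, E, F, H, I.
Distance 2: reach A, D.
The search is exhausted without reaching G; it lies in a different component.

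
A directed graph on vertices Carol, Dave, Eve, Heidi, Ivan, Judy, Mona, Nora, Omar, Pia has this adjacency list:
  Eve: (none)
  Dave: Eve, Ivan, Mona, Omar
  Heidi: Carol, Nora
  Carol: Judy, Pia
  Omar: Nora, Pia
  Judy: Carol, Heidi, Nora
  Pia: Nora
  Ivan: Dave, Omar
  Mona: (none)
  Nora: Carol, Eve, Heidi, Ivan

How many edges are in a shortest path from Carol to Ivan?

3

Distance 0: Carol.
Distance 1: Judy, Pia.
Distance 2: Heidi, Nora.
Distance 3: Eve, Ivan — contains Ivan.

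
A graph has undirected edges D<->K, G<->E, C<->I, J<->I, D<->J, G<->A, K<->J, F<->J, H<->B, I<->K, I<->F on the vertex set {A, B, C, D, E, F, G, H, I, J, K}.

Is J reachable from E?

Explore from E.
Distance 1: reach G.
Distance 2: reach A.
The search is exhausted without reaching J; it lies in a different component.

No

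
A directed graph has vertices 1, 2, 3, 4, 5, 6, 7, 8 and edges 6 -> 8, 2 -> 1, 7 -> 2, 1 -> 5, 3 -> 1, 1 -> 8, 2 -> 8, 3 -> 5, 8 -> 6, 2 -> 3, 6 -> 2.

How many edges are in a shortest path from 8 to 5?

Distance 0: 8.
Distance 1: 6.
Distance 2: 2.
Distance 3: 1, 3.
Distance 4: 5 — contains 5.

4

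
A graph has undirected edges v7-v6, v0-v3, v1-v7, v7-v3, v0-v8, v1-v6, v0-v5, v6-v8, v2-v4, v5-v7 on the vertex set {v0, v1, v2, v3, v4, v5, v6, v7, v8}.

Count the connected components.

2

From v0: component {v0, v1, v3, v5, v6, v7, v8}.
From v2: component {v2, v4}.
That's 2 components.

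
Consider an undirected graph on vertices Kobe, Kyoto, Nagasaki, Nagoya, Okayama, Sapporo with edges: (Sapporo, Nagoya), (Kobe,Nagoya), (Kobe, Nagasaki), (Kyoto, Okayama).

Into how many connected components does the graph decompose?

From Kobe: component {Kobe, Nagasaki, Nagoya, Sapporo}.
From Kyoto: component {Kyoto, Okayama}.
That's 2 components.

2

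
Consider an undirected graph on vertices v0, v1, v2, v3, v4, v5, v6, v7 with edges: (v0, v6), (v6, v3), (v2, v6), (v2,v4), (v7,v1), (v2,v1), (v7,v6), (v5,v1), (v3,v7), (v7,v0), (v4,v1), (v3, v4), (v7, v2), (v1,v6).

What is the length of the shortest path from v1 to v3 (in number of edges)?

Distance 0: v1.
Distance 1: v2, v4, v5, v6, v7.
Distance 2: v0, v3 — contains v3.

2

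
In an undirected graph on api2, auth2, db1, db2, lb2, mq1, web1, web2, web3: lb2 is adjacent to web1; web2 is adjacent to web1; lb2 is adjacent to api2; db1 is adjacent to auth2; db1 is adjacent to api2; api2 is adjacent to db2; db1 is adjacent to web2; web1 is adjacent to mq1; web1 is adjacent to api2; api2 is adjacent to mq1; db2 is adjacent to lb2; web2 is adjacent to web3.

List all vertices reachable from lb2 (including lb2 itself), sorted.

Start at lb2.
Its neighbours: api2, db2, web1.
Then their neighbours: db1, mq1, web2.
Then next layer: auth2, web3.
Every vertex is now reached.

api2, auth2, db1, db2, lb2, mq1, web1, web2, web3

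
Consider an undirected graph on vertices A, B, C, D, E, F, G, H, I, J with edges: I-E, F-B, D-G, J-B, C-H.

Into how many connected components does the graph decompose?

From A: component {A}.
From B: component {B, F, J}.
From C: component {C, H}.
From D: component {D, G}.
From E: component {E, I}.
That's 5 components.

5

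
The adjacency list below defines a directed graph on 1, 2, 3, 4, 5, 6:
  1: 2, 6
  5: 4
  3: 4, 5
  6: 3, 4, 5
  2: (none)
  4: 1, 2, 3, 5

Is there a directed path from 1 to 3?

Yes

Explore from 1.
Distance 1: reach 2, 6.
Distance 2: reach 3, 4, 5.
Found 3.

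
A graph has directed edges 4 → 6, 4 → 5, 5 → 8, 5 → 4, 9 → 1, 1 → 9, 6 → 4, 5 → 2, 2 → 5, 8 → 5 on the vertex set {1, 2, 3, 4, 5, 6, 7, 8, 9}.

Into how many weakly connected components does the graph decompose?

From 1: component {1, 9}.
From 2: component {2, 4, 5, 6, 8}.
From 3: component {3}.
From 7: component {7}.
That's 4 components.

4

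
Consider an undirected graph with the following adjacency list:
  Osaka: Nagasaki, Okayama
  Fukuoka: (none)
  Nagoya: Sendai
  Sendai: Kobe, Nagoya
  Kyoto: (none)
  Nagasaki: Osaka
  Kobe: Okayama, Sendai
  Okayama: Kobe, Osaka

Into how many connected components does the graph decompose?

3

From Fukuoka: component {Fukuoka}.
From Kobe: component {Kobe, Nagasaki, Nagoya, Okayama, Osaka, Sendai}.
From Kyoto: component {Kyoto}.
That's 3 components.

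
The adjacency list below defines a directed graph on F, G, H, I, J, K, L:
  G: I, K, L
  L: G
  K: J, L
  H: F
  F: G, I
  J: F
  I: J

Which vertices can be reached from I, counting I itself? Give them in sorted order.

Start at I.
Its neighbours: J.
Then their neighbours: F.
Then next layer: G.
Then next layer: K, L.
Nothing further is reachable.

F, G, I, J, K, L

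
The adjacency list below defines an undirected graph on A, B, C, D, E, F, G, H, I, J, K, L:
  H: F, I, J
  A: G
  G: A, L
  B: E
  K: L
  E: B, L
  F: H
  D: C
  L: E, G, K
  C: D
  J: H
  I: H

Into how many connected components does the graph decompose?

3

From A: component {A, B, E, G, K, L}.
From C: component {C, D}.
From F: component {F, H, I, J}.
That's 3 components.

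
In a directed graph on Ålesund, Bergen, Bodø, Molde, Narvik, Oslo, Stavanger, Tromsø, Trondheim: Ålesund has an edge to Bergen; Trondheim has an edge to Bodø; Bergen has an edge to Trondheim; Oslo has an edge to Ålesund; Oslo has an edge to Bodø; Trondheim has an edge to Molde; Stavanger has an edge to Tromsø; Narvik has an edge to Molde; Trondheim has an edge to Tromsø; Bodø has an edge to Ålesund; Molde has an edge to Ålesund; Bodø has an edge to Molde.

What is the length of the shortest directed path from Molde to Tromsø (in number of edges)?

4

Distance 0: Molde.
Distance 1: Ålesund.
Distance 2: Bergen.
Distance 3: Trondheim.
Distance 4: Bodø, Tromsø — contains Tromsø.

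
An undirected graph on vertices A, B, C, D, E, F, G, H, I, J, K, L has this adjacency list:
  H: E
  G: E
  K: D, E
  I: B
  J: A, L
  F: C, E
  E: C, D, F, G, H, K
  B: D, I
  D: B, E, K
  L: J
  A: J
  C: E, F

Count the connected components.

From A: component {A, J, L}.
From B: component {B, C, D, E, F, G, H, I, K}.
That's 2 components.

2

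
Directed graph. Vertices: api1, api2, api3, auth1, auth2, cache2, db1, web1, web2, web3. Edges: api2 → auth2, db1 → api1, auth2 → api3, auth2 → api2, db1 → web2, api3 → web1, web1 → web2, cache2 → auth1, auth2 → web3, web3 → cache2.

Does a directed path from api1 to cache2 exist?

No

api1 has no outgoing edges, so nothing is reachable from it.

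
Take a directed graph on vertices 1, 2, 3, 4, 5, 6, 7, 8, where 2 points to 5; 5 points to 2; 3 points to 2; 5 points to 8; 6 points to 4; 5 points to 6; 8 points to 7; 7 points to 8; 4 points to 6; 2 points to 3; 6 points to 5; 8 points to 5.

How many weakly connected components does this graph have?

2

From 1: component {1}.
From 2: component {2, 3, 4, 5, 6, 7, 8}.
That's 2 components.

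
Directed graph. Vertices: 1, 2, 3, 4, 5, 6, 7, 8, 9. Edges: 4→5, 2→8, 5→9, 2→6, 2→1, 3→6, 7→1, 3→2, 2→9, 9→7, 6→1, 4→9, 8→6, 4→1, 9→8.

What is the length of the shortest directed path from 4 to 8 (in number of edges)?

Distance 0: 4.
Distance 1: 1, 5, 9.
Distance 2: 7, 8 — contains 8.

2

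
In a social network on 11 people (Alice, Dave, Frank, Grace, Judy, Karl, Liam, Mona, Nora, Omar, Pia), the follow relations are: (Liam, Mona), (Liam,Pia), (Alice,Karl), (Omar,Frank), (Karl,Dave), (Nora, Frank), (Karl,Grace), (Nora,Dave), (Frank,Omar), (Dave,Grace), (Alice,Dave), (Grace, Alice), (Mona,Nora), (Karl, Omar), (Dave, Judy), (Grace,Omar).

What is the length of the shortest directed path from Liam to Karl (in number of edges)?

Distance 0: Liam.
Distance 1: Mona, Pia.
Distance 2: Nora.
Distance 3: Dave, Frank.
Distance 4: Grace, Judy, Omar.
Distance 5: Alice.
Distance 6: Karl — contains Karl.

6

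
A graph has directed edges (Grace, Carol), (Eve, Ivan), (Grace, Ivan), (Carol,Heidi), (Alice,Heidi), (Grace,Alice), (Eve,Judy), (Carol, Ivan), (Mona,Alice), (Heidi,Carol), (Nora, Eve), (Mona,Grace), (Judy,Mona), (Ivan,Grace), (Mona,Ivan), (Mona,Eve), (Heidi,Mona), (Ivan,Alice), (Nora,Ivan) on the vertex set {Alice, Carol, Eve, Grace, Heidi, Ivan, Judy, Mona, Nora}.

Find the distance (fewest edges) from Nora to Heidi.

3

Distance 0: Nora.
Distance 1: Eve, Ivan.
Distance 2: Alice, Grace, Judy.
Distance 3: Carol, Heidi, Mona — contains Heidi.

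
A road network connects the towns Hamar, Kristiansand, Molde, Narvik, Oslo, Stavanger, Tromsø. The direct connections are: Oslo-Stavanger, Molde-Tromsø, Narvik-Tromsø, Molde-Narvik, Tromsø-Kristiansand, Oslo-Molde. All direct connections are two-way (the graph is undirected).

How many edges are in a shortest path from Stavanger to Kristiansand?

4

Distance 0: Stavanger.
Distance 1: Oslo.
Distance 2: Molde.
Distance 3: Narvik, Tromsø.
Distance 4: Kristiansand — contains Kristiansand.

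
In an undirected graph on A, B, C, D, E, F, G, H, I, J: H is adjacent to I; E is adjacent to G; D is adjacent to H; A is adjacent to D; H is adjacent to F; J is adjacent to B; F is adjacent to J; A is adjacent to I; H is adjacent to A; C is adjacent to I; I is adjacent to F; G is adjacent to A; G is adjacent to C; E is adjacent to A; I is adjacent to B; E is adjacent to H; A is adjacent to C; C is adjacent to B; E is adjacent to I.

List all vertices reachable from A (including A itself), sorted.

A, B, C, D, E, F, G, H, I, J

Start at A.
Its neighbours: C, D, E, G, H, I.
Then their neighbours: B, F.
Then next layer: J.
Every vertex is now reached.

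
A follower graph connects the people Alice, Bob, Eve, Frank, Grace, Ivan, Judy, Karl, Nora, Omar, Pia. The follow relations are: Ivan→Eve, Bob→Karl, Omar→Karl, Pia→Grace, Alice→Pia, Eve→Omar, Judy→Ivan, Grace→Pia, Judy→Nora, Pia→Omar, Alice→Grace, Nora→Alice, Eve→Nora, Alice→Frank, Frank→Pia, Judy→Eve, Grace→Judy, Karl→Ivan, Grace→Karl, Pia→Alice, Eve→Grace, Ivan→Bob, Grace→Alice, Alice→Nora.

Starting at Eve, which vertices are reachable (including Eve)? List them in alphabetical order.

Start at Eve.
Its neighbours: Grace, Nora, Omar.
Then their neighbours: Alice, Judy, Karl, Pia.
Then next layer: Frank, Ivan.
Then next layer: Bob.
Every vertex is now reached.

Alice, Bob, Eve, Frank, Grace, Ivan, Judy, Karl, Nora, Omar, Pia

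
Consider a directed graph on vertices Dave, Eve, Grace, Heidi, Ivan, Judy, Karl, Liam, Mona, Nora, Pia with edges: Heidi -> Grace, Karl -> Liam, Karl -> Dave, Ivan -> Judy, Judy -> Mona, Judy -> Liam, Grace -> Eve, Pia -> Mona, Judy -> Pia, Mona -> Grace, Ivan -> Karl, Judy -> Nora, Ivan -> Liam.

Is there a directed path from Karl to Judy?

No

Explore from Karl.
Distance 1: reach Dave, Liam.
The search from Karl is exhausted; no directed path reaches Judy.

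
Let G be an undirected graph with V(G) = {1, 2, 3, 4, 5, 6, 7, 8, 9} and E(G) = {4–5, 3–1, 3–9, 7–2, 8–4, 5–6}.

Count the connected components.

3

From 1: component {1, 3, 9}.
From 2: component {2, 7}.
From 4: component {4, 5, 6, 8}.
That's 3 components.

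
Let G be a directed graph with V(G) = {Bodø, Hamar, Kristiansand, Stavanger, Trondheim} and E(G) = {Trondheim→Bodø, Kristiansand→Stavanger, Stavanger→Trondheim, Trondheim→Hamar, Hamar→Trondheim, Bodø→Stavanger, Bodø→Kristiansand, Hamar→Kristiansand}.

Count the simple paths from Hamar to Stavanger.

Hamar→Kristiansand→Stavanger
Hamar→Trondheim→Bodø→Kristiansand→Stavanger
Hamar→Trondheim→Bodø→Stavanger

3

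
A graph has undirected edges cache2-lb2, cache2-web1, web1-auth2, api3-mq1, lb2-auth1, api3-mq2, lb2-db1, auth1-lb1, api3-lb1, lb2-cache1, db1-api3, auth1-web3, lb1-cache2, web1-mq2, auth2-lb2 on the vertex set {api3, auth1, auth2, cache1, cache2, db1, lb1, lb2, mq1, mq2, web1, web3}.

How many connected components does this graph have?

1

From api3: component {api3, auth1, auth2, cache1, cache2, db1, lb1, lb2, mq1, mq2, web1, web3}.
That's 1 component.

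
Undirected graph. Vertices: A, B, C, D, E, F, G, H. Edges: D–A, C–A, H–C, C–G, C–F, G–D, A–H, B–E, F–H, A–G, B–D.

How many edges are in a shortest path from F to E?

Distance 0: F.
Distance 1: C, H.
Distance 2: A, G.
Distance 3: D.
Distance 4: B.
Distance 5: E — contains E.

5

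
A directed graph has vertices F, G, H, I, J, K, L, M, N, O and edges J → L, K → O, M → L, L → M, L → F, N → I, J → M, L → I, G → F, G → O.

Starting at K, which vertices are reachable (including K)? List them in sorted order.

Start at K.
Its neighbours: O.
Nothing further is reachable.

K, O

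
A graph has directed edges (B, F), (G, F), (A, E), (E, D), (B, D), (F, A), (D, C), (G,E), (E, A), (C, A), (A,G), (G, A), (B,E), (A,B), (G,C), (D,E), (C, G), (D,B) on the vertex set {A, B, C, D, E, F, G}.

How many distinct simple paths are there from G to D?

G→A→B→D
G→A→B→E→D
G→A→E→D
G→C→A→B→D
G→C→A→B→E→D
G→C→A→E→D
G→E→A→B→D
G→E→D
G→F→A→B→D
G→F→A→B→E→D
G→F→A→E→D

11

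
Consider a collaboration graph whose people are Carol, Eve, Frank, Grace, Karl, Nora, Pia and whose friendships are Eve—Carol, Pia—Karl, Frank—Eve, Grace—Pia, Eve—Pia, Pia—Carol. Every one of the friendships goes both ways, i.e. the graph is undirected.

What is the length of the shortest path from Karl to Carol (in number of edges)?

Distance 0: Karl.
Distance 1: Pia.
Distance 2: Carol, Eve, Grace — contains Carol.

2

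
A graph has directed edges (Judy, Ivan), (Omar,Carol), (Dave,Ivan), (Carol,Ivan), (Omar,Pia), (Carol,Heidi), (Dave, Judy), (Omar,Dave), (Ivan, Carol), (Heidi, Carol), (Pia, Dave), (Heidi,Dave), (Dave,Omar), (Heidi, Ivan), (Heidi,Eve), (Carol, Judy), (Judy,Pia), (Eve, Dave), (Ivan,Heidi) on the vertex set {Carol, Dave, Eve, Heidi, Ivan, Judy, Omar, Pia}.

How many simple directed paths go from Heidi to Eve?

1

Heidi→Eve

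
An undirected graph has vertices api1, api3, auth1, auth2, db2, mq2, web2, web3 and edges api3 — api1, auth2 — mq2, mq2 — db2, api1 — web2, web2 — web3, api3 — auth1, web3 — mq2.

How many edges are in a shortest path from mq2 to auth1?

Distance 0: mq2.
Distance 1: auth2, db2, web3.
Distance 2: web2.
Distance 3: api1.
Distance 4: api3.
Distance 5: auth1 — contains auth1.

5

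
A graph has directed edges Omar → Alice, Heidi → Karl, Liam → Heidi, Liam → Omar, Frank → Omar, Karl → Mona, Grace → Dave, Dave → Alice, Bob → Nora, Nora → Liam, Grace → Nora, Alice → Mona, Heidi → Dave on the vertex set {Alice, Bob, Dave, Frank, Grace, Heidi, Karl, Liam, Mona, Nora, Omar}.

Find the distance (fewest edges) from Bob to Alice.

4

Distance 0: Bob.
Distance 1: Nora.
Distance 2: Liam.
Distance 3: Heidi, Omar.
Distance 4: Alice, Dave, Karl — contains Alice.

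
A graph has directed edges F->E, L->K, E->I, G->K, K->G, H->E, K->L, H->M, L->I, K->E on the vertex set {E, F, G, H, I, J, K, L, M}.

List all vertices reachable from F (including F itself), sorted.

E, F, I

Start at F.
Its neighbours: E.
Then their neighbours: I.
Nothing further is reachable.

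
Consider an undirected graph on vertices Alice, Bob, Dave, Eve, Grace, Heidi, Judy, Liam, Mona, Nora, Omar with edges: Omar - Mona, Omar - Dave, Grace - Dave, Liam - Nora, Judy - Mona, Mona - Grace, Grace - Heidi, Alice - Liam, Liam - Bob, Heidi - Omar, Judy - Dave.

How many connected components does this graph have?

3

From Alice: component {Alice, Bob, Liam, Nora}.
From Dave: component {Dave, Grace, Heidi, Judy, Mona, Omar}.
From Eve: component {Eve}.
That's 3 components.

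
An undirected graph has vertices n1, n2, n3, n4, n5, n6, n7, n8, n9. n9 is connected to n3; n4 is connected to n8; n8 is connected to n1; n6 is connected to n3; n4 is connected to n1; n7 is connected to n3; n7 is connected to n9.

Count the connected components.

4

From n1: component {n1, n4, n8}.
From n2: component {n2}.
From n3: component {n3, n6, n7, n9}.
From n5: component {n5}.
That's 4 components.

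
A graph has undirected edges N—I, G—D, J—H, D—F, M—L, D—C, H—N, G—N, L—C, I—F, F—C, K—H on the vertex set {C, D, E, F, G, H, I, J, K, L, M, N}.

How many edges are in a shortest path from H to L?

5

Distance 0: H.
Distance 1: J, K, N.
Distance 2: G, I.
Distance 3: D, F.
Distance 4: C.
Distance 5: L — contains L.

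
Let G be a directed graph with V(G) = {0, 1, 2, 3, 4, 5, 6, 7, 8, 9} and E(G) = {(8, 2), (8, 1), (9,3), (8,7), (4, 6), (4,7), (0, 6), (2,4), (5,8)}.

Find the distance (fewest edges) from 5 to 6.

4

Distance 0: 5.
Distance 1: 8.
Distance 2: 1, 2, 7.
Distance 3: 4.
Distance 4: 6 — contains 6.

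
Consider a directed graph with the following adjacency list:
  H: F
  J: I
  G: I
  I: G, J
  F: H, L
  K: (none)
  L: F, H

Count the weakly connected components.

From F: component {F, H, L}.
From G: component {G, I, J}.
From K: component {K}.
That's 3 components.

3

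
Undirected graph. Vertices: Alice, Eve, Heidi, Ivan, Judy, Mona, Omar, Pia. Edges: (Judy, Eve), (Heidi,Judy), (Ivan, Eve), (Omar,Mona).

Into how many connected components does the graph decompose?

4

From Alice: component {Alice}.
From Eve: component {Eve, Heidi, Ivan, Judy}.
From Mona: component {Mona, Omar}.
From Pia: component {Pia}.
That's 4 components.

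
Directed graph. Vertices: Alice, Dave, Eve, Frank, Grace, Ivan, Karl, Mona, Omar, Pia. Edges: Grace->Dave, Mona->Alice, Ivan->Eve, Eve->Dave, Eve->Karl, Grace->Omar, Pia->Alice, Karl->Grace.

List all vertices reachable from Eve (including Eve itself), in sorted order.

Start at Eve.
Its neighbours: Dave, Karl.
Then their neighbours: Grace.
Then next layer: Omar.
Nothing further is reachable.

Dave, Eve, Grace, Karl, Omar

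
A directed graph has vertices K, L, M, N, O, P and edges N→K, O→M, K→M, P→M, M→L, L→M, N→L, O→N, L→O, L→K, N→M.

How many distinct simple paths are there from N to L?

N→K→M→L
N→L
N→M→L

3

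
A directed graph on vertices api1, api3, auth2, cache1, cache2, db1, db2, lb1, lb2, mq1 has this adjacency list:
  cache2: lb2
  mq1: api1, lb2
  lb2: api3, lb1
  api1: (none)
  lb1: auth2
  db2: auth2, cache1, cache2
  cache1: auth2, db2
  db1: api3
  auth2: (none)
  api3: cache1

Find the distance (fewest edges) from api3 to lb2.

4

Distance 0: api3.
Distance 1: cache1.
Distance 2: auth2, db2.
Distance 3: cache2.
Distance 4: lb2 — contains lb2.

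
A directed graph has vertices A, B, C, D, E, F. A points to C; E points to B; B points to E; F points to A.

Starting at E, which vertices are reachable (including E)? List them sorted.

B, E

Start at E.
Its neighbours: B.
Nothing further is reachable.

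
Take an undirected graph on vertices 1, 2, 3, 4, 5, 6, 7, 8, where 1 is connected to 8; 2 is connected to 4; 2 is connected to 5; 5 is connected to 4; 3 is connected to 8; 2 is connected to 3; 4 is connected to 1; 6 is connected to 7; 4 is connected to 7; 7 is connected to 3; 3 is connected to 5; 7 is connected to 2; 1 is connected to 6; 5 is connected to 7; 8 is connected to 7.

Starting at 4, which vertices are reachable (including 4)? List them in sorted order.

Start at 4.
Its neighbours: 1, 2, 5, 7.
Then their neighbours: 3, 6, 8.
Every vertex is now reached.

1, 2, 3, 4, 5, 6, 7, 8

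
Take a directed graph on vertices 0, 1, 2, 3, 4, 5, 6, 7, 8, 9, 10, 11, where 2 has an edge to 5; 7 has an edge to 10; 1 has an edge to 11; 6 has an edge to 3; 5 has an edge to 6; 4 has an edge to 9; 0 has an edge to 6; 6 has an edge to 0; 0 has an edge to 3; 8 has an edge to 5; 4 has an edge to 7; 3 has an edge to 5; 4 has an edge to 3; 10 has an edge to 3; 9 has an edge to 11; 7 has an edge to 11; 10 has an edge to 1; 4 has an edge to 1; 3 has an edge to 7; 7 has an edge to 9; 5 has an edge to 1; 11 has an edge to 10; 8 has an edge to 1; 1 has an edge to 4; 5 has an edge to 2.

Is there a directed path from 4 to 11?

Explore from 4.
Distance 1: reach 1, 3, 7, 9.
Distance 2: reach 5, 10, 11.
Found 11.

Yes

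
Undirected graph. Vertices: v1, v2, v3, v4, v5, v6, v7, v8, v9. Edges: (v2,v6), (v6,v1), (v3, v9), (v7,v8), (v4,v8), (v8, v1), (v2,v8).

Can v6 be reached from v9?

Explore from v9.
Distance 1: reach v3.
The search is exhausted without reaching v6; it lies in a different component.

No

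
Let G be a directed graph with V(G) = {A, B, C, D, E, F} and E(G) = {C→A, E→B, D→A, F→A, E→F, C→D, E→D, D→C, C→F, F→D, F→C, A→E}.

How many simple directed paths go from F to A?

5

F→A
F→C→A
F→C→D→A
F→D→A
F→D→C→A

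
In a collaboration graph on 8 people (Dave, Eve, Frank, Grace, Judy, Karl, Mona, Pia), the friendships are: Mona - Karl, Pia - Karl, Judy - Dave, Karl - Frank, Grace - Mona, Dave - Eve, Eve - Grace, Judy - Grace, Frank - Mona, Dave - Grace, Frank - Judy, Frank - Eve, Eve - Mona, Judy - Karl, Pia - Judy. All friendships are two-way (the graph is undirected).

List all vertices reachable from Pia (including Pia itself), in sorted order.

Start at Pia.
Its neighbours: Judy, Karl.
Then their neighbours: Dave, Frank, Grace, Mona.
Then next layer: Eve.
Every vertex is now reached.

Dave, Eve, Frank, Grace, Judy, Karl, Mona, Pia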